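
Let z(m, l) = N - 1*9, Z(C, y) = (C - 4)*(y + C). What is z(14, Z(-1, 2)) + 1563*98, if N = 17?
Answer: 153182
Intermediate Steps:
Z(C, y) = (-4 + C)*(C + y)
z(m, l) = 8 (z(m, l) = 17 - 1*9 = 17 - 9 = 8)
z(14, Z(-1, 2)) + 1563*98 = 8 + 1563*98 = 8 + 153174 = 153182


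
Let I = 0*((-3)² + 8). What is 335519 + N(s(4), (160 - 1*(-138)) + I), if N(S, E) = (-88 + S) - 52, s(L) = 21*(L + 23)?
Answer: 335946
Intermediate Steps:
s(L) = 483 + 21*L (s(L) = 21*(23 + L) = 483 + 21*L)
I = 0 (I = 0*(9 + 8) = 0*17 = 0)
N(S, E) = -140 + S
335519 + N(s(4), (160 - 1*(-138)) + I) = 335519 + (-140 + (483 + 21*4)) = 335519 + (-140 + (483 + 84)) = 335519 + (-140 + 567) = 335519 + 427 = 335946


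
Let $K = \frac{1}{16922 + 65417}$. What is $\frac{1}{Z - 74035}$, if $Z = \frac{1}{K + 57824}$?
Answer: $- \frac{4761170337}{352493245817456} \approx -1.3507 \cdot 10^{-5}$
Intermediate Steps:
$K = \frac{1}{82339} \approx 1.2145 \cdot 10^{-5}$
$Z = \frac{82339}{4761170337}$ ($Z = \frac{1}{\frac{1}{82339} + 57824} = \frac{1}{\frac{4761170337}{82339}} = \frac{82339}{4761170337} \approx 1.7294 \cdot 10^{-5}$)
$\frac{1}{Z - 74035} = \frac{1}{\frac{82339}{4761170337} - 74035} = \frac{1}{- \frac{352493245817456}{4761170337}} = - \frac{4761170337}{352493245817456}$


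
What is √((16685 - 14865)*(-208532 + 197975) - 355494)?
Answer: I*√19569234 ≈ 4423.7*I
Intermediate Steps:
√((16685 - 14865)*(-208532 + 197975) - 355494) = √(1820*(-10557) - 355494) = √(-19213740 - 355494) = √(-19569234) = I*√19569234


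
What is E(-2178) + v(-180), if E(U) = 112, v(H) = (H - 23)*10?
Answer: -1918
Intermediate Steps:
v(H) = -230 + 10*H (v(H) = (-23 + H)*10 = -230 + 10*H)
E(-2178) + v(-180) = 112 + (-230 + 10*(-180)) = 112 + (-230 - 1800) = 112 - 2030 = -1918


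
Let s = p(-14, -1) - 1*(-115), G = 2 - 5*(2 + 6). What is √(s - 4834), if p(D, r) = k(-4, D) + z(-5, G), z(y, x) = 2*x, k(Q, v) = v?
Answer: I*√4809 ≈ 69.347*I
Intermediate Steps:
G = -38 (G = 2 - 5*8 = 2 - 1*40 = 2 - 40 = -38)
p(D, r) = -76 + D (p(D, r) = D + 2*(-38) = D - 76 = -76 + D)
s = 25 (s = (-76 - 14) - 1*(-115) = -90 + 115 = 25)
√(s - 4834) = √(25 - 4834) = √(-4809) = I*√4809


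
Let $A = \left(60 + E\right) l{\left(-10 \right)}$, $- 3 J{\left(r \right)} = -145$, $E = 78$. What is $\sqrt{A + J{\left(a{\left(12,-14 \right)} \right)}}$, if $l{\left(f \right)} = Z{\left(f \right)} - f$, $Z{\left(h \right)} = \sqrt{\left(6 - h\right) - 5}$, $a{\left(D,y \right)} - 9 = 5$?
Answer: $\frac{\sqrt{12855 + 1242 \sqrt{11}}}{3} \approx 43.428$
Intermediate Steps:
$a{\left(D,y \right)} = 14$ ($a{\left(D,y \right)} = 9 + 5 = 14$)
$J{\left(r \right)} = \frac{145}{3}$ ($J{\left(r \right)} = \left(- \frac{1}{3}\right) \left(-145\right) = \frac{145}{3}$)
$Z{\left(h \right)} = \sqrt{1 - h}$
$l{\left(f \right)} = \sqrt{1 - f} - f$
$A = 1380 + 138 \sqrt{11}$ ($A = \left(60 + 78\right) \left(\sqrt{1 - -10} - -10\right) = 138 \left(\sqrt{1 + 10} + 10\right) = 138 \left(\sqrt{11} + 10\right) = 138 \left(10 + \sqrt{11}\right) = 1380 + 138 \sqrt{11} \approx 1837.7$)
$\sqrt{A + J{\left(a{\left(12,-14 \right)} \right)}} = \sqrt{\left(1380 + 138 \sqrt{11}\right) + \frac{145}{3}} = \sqrt{\frac{4285}{3} + 138 \sqrt{11}}$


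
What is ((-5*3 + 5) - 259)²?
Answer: 72361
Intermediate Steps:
((-5*3 + 5) - 259)² = ((-15 + 5) - 259)² = (-10 - 259)² = (-269)² = 72361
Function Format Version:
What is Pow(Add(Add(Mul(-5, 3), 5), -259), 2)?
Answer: 72361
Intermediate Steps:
Pow(Add(Add(Mul(-5, 3), 5), -259), 2) = Pow(Add(Add(-15, 5), -259), 2) = Pow(Add(-10, -259), 2) = Pow(-269, 2) = 72361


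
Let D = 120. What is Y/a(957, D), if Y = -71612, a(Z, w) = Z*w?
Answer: -17903/28710 ≈ -0.62358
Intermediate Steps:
Y/a(957, D) = -71612/(957*120) = -71612/114840 = -71612*1/114840 = -17903/28710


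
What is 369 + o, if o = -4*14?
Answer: 313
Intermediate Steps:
o = -56
369 + o = 369 - 56 = 313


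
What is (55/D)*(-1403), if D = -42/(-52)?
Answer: -2006290/21 ≈ -95538.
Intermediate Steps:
D = 21/26 (D = -42*(-1/52) = 21/26 ≈ 0.80769)
(55/D)*(-1403) = (55/(21/26))*(-1403) = (55*(26/21))*(-1403) = (1430/21)*(-1403) = -2006290/21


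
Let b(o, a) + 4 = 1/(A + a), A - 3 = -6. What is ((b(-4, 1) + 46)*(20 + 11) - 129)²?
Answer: 5359225/4 ≈ 1.3398e+6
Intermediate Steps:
A = -3 (A = 3 - 6 = -3)
b(o, a) = -4 + 1/(-3 + a)
((b(-4, 1) + 46)*(20 + 11) - 129)² = (((13 - 4*1)/(-3 + 1) + 46)*(20 + 11) - 129)² = (((13 - 4)/(-2) + 46)*31 - 129)² = ((-½*9 + 46)*31 - 129)² = ((-9/2 + 46)*31 - 129)² = ((83/2)*31 - 129)² = (2573/2 - 129)² = (2315/2)² = 5359225/4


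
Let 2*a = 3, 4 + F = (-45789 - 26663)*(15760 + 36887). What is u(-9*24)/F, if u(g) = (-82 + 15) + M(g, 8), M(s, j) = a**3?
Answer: 509/30515043584 ≈ 1.6680e-8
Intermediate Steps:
F = -3814380448 (F = -4 + (-45789 - 26663)*(15760 + 36887) = -4 - 72452*52647 = -4 - 3814380444 = -3814380448)
a = 3/2 (a = (1/2)*3 = 3/2 ≈ 1.5000)
M(s, j) = 27/8 (M(s, j) = (3/2)**3 = 27/8)
u(g) = -509/8 (u(g) = (-82 + 15) + 27/8 = -67 + 27/8 = -509/8)
u(-9*24)/F = -509/8/(-3814380448) = -509/8*(-1/3814380448) = 509/30515043584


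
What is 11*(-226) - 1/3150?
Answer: -7830901/3150 ≈ -2486.0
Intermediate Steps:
11*(-226) - 1/3150 = -2486 - 1*1/3150 = -2486 - 1/3150 = -7830901/3150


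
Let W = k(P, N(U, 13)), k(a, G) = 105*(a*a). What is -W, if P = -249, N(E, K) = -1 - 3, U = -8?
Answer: -6510105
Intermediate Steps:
N(E, K) = -4
k(a, G) = 105*a²
W = 6510105 (W = 105*(-249)² = 105*62001 = 6510105)
-W = -1*6510105 = -6510105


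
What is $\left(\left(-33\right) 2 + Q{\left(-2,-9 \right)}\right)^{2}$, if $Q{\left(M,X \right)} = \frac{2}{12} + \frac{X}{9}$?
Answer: $\frac{160801}{36} \approx 4466.7$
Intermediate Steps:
$Q{\left(M,X \right)} = \frac{1}{6} + \frac{X}{9}$ ($Q{\left(M,X \right)} = 2 \cdot \frac{1}{12} + X \frac{1}{9} = \frac{1}{6} + \frac{X}{9}$)
$\left(\left(-33\right) 2 + Q{\left(-2,-9 \right)}\right)^{2} = \left(\left(-33\right) 2 + \left(\frac{1}{6} + \frac{1}{9} \left(-9\right)\right)\right)^{2} = \left(-66 + \left(\frac{1}{6} - 1\right)\right)^{2} = \left(-66 - \frac{5}{6}\right)^{2} = \left(- \frac{401}{6}\right)^{2} = \frac{160801}{36}$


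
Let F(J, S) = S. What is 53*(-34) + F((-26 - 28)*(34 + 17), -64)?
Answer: -1866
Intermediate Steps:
53*(-34) + F((-26 - 28)*(34 + 17), -64) = 53*(-34) - 64 = -1802 - 64 = -1866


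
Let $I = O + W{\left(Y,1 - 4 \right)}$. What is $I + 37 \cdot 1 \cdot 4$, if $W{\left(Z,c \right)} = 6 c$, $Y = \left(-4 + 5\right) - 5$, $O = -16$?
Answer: $114$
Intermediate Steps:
$Y = -4$ ($Y = 1 - 5 = -4$)
$I = -34$ ($I = -16 + 6 \left(1 - 4\right) = -16 + 6 \left(-3\right) = -16 - 18 = -34$)
$I + 37 \cdot 1 \cdot 4 = -34 + 37 \cdot 1 \cdot 4 = -34 + 37 \cdot 4 = -34 + 148 = 114$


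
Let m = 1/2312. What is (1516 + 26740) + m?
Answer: 65327873/2312 ≈ 28256.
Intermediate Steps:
m = 1/2312 ≈ 0.00043253
(1516 + 26740) + m = (1516 + 26740) + 1/2312 = 28256 + 1/2312 = 65327873/2312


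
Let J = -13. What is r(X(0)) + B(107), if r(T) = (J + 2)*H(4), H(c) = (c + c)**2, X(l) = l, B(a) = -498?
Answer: -1202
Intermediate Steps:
H(c) = 4*c**2 (H(c) = (2*c)**2 = 4*c**2)
r(T) = -704 (r(T) = (-13 + 2)*(4*4**2) = -44*16 = -11*64 = -704)
r(X(0)) + B(107) = -704 - 498 = -1202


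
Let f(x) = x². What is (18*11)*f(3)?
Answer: 1782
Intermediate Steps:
(18*11)*f(3) = (18*11)*3² = 198*9 = 1782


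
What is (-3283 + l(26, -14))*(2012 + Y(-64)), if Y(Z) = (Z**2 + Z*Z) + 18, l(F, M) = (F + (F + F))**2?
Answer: 28631822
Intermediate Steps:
l(F, M) = 9*F**2 (l(F, M) = (F + 2*F)**2 = (3*F)**2 = 9*F**2)
Y(Z) = 18 + 2*Z**2 (Y(Z) = (Z**2 + Z**2) + 18 = 2*Z**2 + 18 = 18 + 2*Z**2)
(-3283 + l(26, -14))*(2012 + Y(-64)) = (-3283 + 9*26**2)*(2012 + (18 + 2*(-64)**2)) = (-3283 + 9*676)*(2012 + (18 + 2*4096)) = (-3283 + 6084)*(2012 + (18 + 8192)) = 2801*(2012 + 8210) = 2801*10222 = 28631822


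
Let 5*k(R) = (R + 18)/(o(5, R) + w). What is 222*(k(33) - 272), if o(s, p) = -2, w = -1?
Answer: -305694/5 ≈ -61139.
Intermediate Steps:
k(R) = -6/5 - R/15 (k(R) = ((R + 18)/(-2 - 1))/5 = ((18 + R)/(-3))/5 = ((18 + R)*(-⅓))/5 = (-6 - R/3)/5 = -6/5 - R/15)
222*(k(33) - 272) = 222*((-6/5 - 1/15*33) - 272) = 222*((-6/5 - 11/5) - 272) = 222*(-17/5 - 272) = 222*(-1377/5) = -305694/5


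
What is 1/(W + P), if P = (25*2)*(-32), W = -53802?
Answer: -1/55402 ≈ -1.8050e-5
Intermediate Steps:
P = -1600 (P = 50*(-32) = -1600)
1/(W + P) = 1/(-53802 - 1600) = 1/(-55402) = -1/55402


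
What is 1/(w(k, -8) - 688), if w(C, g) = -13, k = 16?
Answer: -1/701 ≈ -0.0014265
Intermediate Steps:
1/(w(k, -8) - 688) = 1/(-13 - 688) = 1/(-701) = -1/701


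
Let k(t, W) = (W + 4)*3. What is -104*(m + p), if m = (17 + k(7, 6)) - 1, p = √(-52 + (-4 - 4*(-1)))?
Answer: -4784 - 208*I*√13 ≈ -4784.0 - 749.96*I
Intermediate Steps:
p = 2*I*√13 (p = √(-52 + (-4 + 4)) = √(-52 + 0) = √(-52) = 2*I*√13 ≈ 7.2111*I)
k(t, W) = 12 + 3*W (k(t, W) = (4 + W)*3 = 12 + 3*W)
m = 46 (m = (17 + (12 + 3*6)) - 1 = (17 + (12 + 18)) - 1 = (17 + 30) - 1 = 47 - 1 = 46)
-104*(m + p) = -104*(46 + 2*I*√13) = -4784 - 208*I*√13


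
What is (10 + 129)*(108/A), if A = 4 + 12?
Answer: 3753/4 ≈ 938.25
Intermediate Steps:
A = 16
(10 + 129)*(108/A) = (10 + 129)*(108/16) = 139*(108*(1/16)) = 139*(27/4) = 3753/4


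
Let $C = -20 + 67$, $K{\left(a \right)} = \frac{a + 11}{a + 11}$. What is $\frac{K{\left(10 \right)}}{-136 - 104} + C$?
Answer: $\frac{11279}{240} \approx 46.996$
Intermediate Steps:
$K{\left(a \right)} = 1$ ($K{\left(a \right)} = \frac{11 + a}{11 + a} = 1$)
$C = 47$
$\frac{K{\left(10 \right)}}{-136 - 104} + C = \frac{1}{-136 - 104} \cdot 1 + 47 = \frac{1}{-240} \cdot 1 + 47 = \left(- \frac{1}{240}\right) 1 + 47 = - \frac{1}{240} + 47 = \frac{11279}{240}$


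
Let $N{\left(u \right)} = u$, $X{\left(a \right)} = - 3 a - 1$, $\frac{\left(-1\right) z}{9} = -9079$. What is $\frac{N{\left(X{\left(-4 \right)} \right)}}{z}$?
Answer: $\frac{11}{81711} \approx 0.00013462$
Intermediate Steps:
$z = 81711$ ($z = \left(-9\right) \left(-9079\right) = 81711$)
$X{\left(a \right)} = -1 - 3 a$
$\frac{N{\left(X{\left(-4 \right)} \right)}}{z} = \frac{-1 - -12}{81711} = \left(-1 + 12\right) \frac{1}{81711} = 11 \cdot \frac{1}{81711} = \frac{11}{81711}$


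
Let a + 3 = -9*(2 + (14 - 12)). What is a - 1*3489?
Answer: -3528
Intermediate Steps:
a = -39 (a = -3 - 9*(2 + (14 - 12)) = -3 - 9*(2 + 2) = -3 - 9*4 = -3 - 36 = -39)
a - 1*3489 = -39 - 1*3489 = -39 - 3489 = -3528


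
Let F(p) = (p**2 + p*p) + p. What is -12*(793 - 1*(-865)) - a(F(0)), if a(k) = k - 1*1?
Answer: -19895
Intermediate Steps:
F(p) = p + 2*p**2 (F(p) = (p**2 + p**2) + p = 2*p**2 + p = p + 2*p**2)
a(k) = -1 + k (a(k) = k - 1 = -1 + k)
-12*(793 - 1*(-865)) - a(F(0)) = -12*(793 - 1*(-865)) - (-1 + 0*(1 + 2*0)) = -12*(793 + 865) - (-1 + 0*(1 + 0)) = -12*1658 - (-1 + 0*1) = -19896 - (-1 + 0) = -19896 - 1*(-1) = -19896 + 1 = -19895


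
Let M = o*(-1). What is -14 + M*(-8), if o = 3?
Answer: 10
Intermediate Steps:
M = -3 (M = 3*(-1) = -3)
-14 + M*(-8) = -14 - 3*(-8) = -14 + 24 = 10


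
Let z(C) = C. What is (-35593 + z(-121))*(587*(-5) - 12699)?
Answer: 558352676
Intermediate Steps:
(-35593 + z(-121))*(587*(-5) - 12699) = (-35593 - 121)*(587*(-5) - 12699) = -35714*(-2935 - 12699) = -35714*(-15634) = 558352676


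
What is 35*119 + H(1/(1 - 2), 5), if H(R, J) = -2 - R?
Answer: 4164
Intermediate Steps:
35*119 + H(1/(1 - 2), 5) = 35*119 + (-2 - 1/(1 - 2)) = 4165 + (-2 - 1/(-1)) = 4165 + (-2 - 1*(-1)) = 4165 + (-2 + 1) = 4165 - 1 = 4164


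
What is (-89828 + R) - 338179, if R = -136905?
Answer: -564912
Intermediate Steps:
(-89828 + R) - 338179 = (-89828 - 136905) - 338179 = -226733 - 338179 = -564912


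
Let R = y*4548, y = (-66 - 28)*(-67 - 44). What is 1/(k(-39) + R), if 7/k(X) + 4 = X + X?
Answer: 82/3891214217 ≈ 2.1073e-8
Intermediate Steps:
k(X) = 7/(-4 + 2*X) (k(X) = 7/(-4 + (X + X)) = 7/(-4 + 2*X))
y = 10434 (y = -94*(-111) = 10434)
R = 47453832 (R = 10434*4548 = 47453832)
1/(k(-39) + R) = 1/(7/(2*(-2 - 39)) + 47453832) = 1/((7/2)/(-41) + 47453832) = 1/((7/2)*(-1/41) + 47453832) = 1/(-7/82 + 47453832) = 1/(3891214217/82) = 82/3891214217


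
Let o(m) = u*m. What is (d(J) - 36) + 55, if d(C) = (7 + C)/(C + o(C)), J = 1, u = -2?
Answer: 11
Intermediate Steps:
o(m) = -2*m
d(C) = -(7 + C)/C (d(C) = (7 + C)/(C - 2*C) = (7 + C)/((-C)) = (7 + C)*(-1/C) = -(7 + C)/C)
(d(J) - 36) + 55 = ((-7 - 1*1)/1 - 36) + 55 = (1*(-7 - 1) - 36) + 55 = (1*(-8) - 36) + 55 = (-8 - 36) + 55 = -44 + 55 = 11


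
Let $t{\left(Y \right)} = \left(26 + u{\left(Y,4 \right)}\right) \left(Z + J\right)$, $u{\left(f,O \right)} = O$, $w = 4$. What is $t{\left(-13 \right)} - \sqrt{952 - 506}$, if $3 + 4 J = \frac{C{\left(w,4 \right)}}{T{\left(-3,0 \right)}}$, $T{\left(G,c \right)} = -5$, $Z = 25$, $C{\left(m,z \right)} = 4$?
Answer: $\frac{1443}{2} - \sqrt{446} \approx 700.38$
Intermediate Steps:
$J = - \frac{19}{20}$ ($J = - \frac{3}{4} + \frac{4 \frac{1}{-5}}{4} = - \frac{3}{4} + \frac{4 \left(- \frac{1}{5}\right)}{4} = - \frac{3}{4} + \frac{1}{4} \left(- \frac{4}{5}\right) = - \frac{3}{4} - \frac{1}{5} = - \frac{19}{20} \approx -0.95$)
$t{\left(Y \right)} = \frac{1443}{2}$ ($t{\left(Y \right)} = \left(26 + 4\right) \left(25 - \frac{19}{20}\right) = 30 \cdot \frac{481}{20} = \frac{1443}{2}$)
$t{\left(-13 \right)} - \sqrt{952 - 506} = \frac{1443}{2} - \sqrt{952 - 506} = \frac{1443}{2} - \sqrt{446}$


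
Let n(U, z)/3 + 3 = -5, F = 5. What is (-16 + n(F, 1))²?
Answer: 1600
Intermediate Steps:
n(U, z) = -24 (n(U, z) = -9 + 3*(-5) = -9 - 15 = -24)
(-16 + n(F, 1))² = (-16 - 24)² = (-40)² = 1600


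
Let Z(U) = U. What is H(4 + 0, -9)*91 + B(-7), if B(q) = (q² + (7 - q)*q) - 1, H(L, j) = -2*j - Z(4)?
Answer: 1224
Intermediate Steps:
H(L, j) = -4 - 2*j (H(L, j) = -2*j - 1*4 = -2*j - 4 = -4 - 2*j)
B(q) = -1 + q² + q*(7 - q) (B(q) = (q² + q*(7 - q)) - 1 = -1 + q² + q*(7 - q))
H(4 + 0, -9)*91 + B(-7) = (-4 - 2*(-9))*91 + (-1 + 7*(-7)) = (-4 + 18)*91 + (-1 - 49) = 14*91 - 50 = 1274 - 50 = 1224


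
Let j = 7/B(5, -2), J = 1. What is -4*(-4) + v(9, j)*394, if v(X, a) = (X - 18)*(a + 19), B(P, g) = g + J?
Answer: -42536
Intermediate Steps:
B(P, g) = 1 + g (B(P, g) = g + 1 = 1 + g)
j = -7 (j = 7/(1 - 2) = 7/(-1) = 7*(-1) = -7)
v(X, a) = (-18 + X)*(19 + a)
-4*(-4) + v(9, j)*394 = -4*(-4) + (-342 - 18*(-7) + 19*9 + 9*(-7))*394 = 16 + (-342 + 126 + 171 - 63)*394 = 16 - 108*394 = 16 - 42552 = -42536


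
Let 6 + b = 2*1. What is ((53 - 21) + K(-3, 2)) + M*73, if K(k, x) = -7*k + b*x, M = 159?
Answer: 11652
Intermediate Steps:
b = -4 (b = -6 + 2*1 = -6 + 2 = -4)
K(k, x) = -7*k - 4*x
((53 - 21) + K(-3, 2)) + M*73 = ((53 - 21) + (-7*(-3) - 4*2)) + 159*73 = (32 + (21 - 8)) + 11607 = (32 + 13) + 11607 = 45 + 11607 = 11652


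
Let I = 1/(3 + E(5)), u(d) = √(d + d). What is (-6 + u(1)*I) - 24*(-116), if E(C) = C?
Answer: 2778 + √2/8 ≈ 2778.2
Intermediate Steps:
u(d) = √2*√d (u(d) = √(2*d) = √2*√d)
I = ⅛ (I = 1/(3 + 5) = 1/8 = ⅛ ≈ 0.12500)
(-6 + u(1)*I) - 24*(-116) = (-6 + (√2*√1)*(⅛)) - 24*(-116) = (-6 + (√2*1)*(⅛)) + 2784 = (-6 + √2*(⅛)) + 2784 = (-6 + √2/8) + 2784 = 2778 + √2/8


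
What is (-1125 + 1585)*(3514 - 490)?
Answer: 1391040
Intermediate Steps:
(-1125 + 1585)*(3514 - 490) = 460*3024 = 1391040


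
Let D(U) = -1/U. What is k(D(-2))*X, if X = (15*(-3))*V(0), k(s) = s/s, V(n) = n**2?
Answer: 0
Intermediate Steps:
k(s) = 1
X = 0 (X = (15*(-3))*0**2 = -45*0 = 0)
k(D(-2))*X = 1*0 = 0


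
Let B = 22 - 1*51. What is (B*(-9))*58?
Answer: 15138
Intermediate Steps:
B = -29 (B = 22 - 51 = -29)
(B*(-9))*58 = -29*(-9)*58 = 261*58 = 15138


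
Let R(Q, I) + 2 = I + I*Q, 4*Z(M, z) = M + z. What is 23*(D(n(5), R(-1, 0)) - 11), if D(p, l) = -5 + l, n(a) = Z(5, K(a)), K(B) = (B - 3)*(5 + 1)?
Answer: -414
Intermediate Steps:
K(B) = -18 + 6*B (K(B) = (-3 + B)*6 = -18 + 6*B)
Z(M, z) = M/4 + z/4 (Z(M, z) = (M + z)/4 = M/4 + z/4)
R(Q, I) = -2 + I + I*Q (R(Q, I) = -2 + (I + I*Q) = -2 + I + I*Q)
n(a) = -13/4 + 3*a/2 (n(a) = (¼)*5 + (-18 + 6*a)/4 = 5/4 + (-9/2 + 3*a/2) = -13/4 + 3*a/2)
23*(D(n(5), R(-1, 0)) - 11) = 23*((-5 + (-2 + 0 + 0*(-1))) - 11) = 23*((-5 + (-2 + 0 + 0)) - 11) = 23*((-5 - 2) - 11) = 23*(-7 - 11) = 23*(-18) = -414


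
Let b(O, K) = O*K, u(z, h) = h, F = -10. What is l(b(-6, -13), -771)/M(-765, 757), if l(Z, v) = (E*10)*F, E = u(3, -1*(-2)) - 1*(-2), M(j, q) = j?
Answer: 80/153 ≈ 0.52288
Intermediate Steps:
E = 4 (E = -1*(-2) - 1*(-2) = 2 + 2 = 4)
b(O, K) = K*O
l(Z, v) = -400 (l(Z, v) = (4*10)*(-10) = 40*(-10) = -400)
l(b(-6, -13), -771)/M(-765, 757) = -400/(-765) = -400*(-1/765) = 80/153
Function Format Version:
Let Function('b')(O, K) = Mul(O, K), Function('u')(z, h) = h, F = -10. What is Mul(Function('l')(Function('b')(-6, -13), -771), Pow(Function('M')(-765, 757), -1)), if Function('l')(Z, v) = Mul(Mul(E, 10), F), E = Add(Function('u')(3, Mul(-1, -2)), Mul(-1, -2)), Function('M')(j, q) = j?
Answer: Rational(80, 153) ≈ 0.52288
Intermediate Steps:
E = 4 (E = Add(Mul(-1, -2), Mul(-1, -2)) = Add(2, 2) = 4)
Function('b')(O, K) = Mul(K, O)
Function('l')(Z, v) = -400 (Function('l')(Z, v) = Mul(Mul(4, 10), -10) = Mul(40, -10) = -400)
Mul(Function('l')(Function('b')(-6, -13), -771), Pow(Function('M')(-765, 757), -1)) = Mul(-400, Pow(-765, -1)) = Mul(-400, Rational(-1, 765)) = Rational(80, 153)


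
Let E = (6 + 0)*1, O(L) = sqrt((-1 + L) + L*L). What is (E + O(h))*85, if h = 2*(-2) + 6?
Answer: 510 + 85*sqrt(5) ≈ 700.07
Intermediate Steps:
h = 2 (h = -4 + 6 = 2)
O(L) = sqrt(-1 + L + L**2) (O(L) = sqrt((-1 + L) + L**2) = sqrt(-1 + L + L**2))
E = 6 (E = 6*1 = 6)
(E + O(h))*85 = (6 + sqrt(-1 + 2 + 2**2))*85 = (6 + sqrt(-1 + 2 + 4))*85 = (6 + sqrt(5))*85 = 510 + 85*sqrt(5)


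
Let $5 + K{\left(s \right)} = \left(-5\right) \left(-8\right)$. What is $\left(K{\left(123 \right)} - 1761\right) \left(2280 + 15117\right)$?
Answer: $-30027222$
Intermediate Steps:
$K{\left(s \right)} = 35$ ($K{\left(s \right)} = -5 - -40 = -5 + 40 = 35$)
$\left(K{\left(123 \right)} - 1761\right) \left(2280 + 15117\right) = \left(35 - 1761\right) \left(2280 + 15117\right) = \left(-1726\right) 17397 = -30027222$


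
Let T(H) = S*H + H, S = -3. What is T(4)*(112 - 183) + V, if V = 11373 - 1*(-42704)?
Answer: 54645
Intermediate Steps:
T(H) = -2*H (T(H) = -3*H + H = -2*H)
V = 54077 (V = 11373 + 42704 = 54077)
T(4)*(112 - 183) + V = (-2*4)*(112 - 183) + 54077 = -8*(-71) + 54077 = 568 + 54077 = 54645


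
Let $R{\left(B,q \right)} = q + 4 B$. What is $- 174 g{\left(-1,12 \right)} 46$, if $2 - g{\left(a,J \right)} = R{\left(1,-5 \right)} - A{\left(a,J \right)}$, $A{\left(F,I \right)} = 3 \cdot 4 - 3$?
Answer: $-96048$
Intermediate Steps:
$A{\left(F,I \right)} = 9$ ($A{\left(F,I \right)} = 12 - 3 = 9$)
$g{\left(a,J \right)} = 12$ ($g{\left(a,J \right)} = 2 - \left(\left(-5 + 4 \cdot 1\right) - 9\right) = 2 - \left(\left(-5 + 4\right) - 9\right) = 2 - \left(-1 - 9\right) = 2 - -10 = 2 + 10 = 12$)
$- 174 g{\left(-1,12 \right)} 46 = \left(-174\right) 12 \cdot 46 = \left(-2088\right) 46 = -96048$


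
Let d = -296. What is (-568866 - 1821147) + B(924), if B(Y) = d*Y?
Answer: -2663517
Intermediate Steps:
B(Y) = -296*Y
(-568866 - 1821147) + B(924) = (-568866 - 1821147) - 296*924 = -2390013 - 273504 = -2663517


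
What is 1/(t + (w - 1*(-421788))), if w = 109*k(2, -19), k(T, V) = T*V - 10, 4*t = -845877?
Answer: 4/820347 ≈ 4.8760e-6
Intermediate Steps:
t = -845877/4 (t = (¼)*(-845877) = -845877/4 ≈ -2.1147e+5)
k(T, V) = -10 + T*V
w = -5232 (w = 109*(-10 + 2*(-19)) = 109*(-10 - 38) = 109*(-48) = -5232)
1/(t + (w - 1*(-421788))) = 1/(-845877/4 + (-5232 - 1*(-421788))) = 1/(-845877/4 + (-5232 + 421788)) = 1/(-845877/4 + 416556) = 1/(820347/4) = 4/820347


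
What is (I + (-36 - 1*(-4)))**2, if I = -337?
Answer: 136161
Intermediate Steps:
(I + (-36 - 1*(-4)))**2 = (-337 + (-36 - 1*(-4)))**2 = (-337 + (-36 + 4))**2 = (-337 - 32)**2 = (-369)**2 = 136161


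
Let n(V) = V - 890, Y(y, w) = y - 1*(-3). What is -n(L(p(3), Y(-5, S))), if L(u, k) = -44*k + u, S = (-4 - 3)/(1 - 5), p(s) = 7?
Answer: 795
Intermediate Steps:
S = 7/4 (S = -7/(-4) = -7*(-1/4) = 7/4 ≈ 1.7500)
Y(y, w) = 3 + y (Y(y, w) = y + 3 = 3 + y)
L(u, k) = u - 44*k
n(V) = -890 + V
-n(L(p(3), Y(-5, S))) = -(-890 + (7 - 44*(3 - 5))) = -(-890 + (7 - 44*(-2))) = -(-890 + (7 + 88)) = -(-890 + 95) = -1*(-795) = 795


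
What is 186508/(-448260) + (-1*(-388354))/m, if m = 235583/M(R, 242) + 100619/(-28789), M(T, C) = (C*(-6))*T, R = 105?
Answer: -191021661613151164229/2479166000586255 ≈ -77051.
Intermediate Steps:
M(T, C) = -6*C*T (M(T, C) = (-6*C)*T = -6*C*T)
m = -22122571727/4389170940 (m = 235583/((-6*242*105)) + 100619/(-28789) = 235583/(-152460) + 100619*(-1/28789) = 235583*(-1/152460) - 100619/28789 = -235583/152460 - 100619/28789 = -22122571727/4389170940 ≈ -5.0403)
186508/(-448260) + (-1*(-388354))/m = 186508/(-448260) + (-1*(-388354))/(-22122571727/4389170940) = 186508*(-1/448260) + 388354*(-4389170940/22122571727) = -46627/112065 - 1704552091232760/22122571727 = -191021661613151164229/2479166000586255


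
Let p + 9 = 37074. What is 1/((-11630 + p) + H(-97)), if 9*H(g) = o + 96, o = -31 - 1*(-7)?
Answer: 1/25443 ≈ 3.9304e-5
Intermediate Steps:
p = 37065 (p = -9 + 37074 = 37065)
o = -24 (o = -31 + 7 = -24)
H(g) = 8 (H(g) = (-24 + 96)/9 = (⅑)*72 = 8)
1/((-11630 + p) + H(-97)) = 1/((-11630 + 37065) + 8) = 1/(25435 + 8) = 1/25443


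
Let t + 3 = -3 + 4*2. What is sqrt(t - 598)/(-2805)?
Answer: -2*I*sqrt(149)/2805 ≈ -0.0087034*I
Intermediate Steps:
t = 2 (t = -3 + (-3 + 4*2) = -3 + (-3 + 8) = -3 + 5 = 2)
sqrt(t - 598)/(-2805) = sqrt(2 - 598)/(-2805) = sqrt(-596)*(-1/2805) = (2*I*sqrt(149))*(-1/2805) = -2*I*sqrt(149)/2805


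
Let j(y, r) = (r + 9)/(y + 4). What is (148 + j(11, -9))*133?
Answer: 19684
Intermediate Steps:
j(y, r) = (9 + r)/(4 + y)
(148 + j(11, -9))*133 = (148 + (9 - 9)/(4 + 11))*133 = (148 + 0/15)*133 = (148 + (1/15)*0)*133 = (148 + 0)*133 = 148*133 = 19684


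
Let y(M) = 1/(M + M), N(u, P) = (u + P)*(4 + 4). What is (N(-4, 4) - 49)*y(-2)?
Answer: 49/4 ≈ 12.250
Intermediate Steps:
N(u, P) = 8*P + 8*u (N(u, P) = (P + u)*8 = 8*P + 8*u)
y(M) = 1/(2*M)
(N(-4, 4) - 49)*y(-2) = ((8*4 + 8*(-4)) - 49)*((½)/(-2)) = ((32 - 32) - 49)*((½)*(-½)) = (0 - 49)*(-¼) = -49*(-¼) = 49/4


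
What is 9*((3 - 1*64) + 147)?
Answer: 774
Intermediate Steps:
9*((3 - 1*64) + 147) = 9*((3 - 64) + 147) = 9*(-61 + 147) = 9*86 = 774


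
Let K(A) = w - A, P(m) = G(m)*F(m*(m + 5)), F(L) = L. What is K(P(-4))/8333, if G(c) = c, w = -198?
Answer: -214/8333 ≈ -0.025681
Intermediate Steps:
P(m) = m**2*(5 + m) (P(m) = m*(m*(m + 5)) = m*(m*(5 + m)) = m**2*(5 + m))
K(A) = -198 - A
K(P(-4))/8333 = (-198 - (-4)**2*(5 - 4))/8333 = (-198 - 16)*(1/8333) = -214*1/8333 = -214/8333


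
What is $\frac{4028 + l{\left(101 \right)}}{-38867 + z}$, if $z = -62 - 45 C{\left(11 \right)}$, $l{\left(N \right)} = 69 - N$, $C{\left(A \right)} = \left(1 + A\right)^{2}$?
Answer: $- \frac{3996}{45409} \approx -0.088$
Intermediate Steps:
$z = -6542$ ($z = -62 - 45 \left(1 + 11\right)^{2} = -62 - 45 \cdot 12^{2} = -62 - 6480 = -6542$)
$\frac{4028 + l{\left(101 \right)}}{-38867 + z} = \frac{4028 + \left(69 - 101\right)}{-38867 - 6542} = \frac{4028 + \left(69 - 101\right)}{-45409} = \left(4028 - 32\right) \left(- \frac{1}{45409}\right) = 3996 \left(- \frac{1}{45409}\right) = - \frac{3996}{45409}$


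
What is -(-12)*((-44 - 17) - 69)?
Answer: -1560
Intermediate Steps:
-(-12)*((-44 - 17) - 69) = -(-12)*(-61 - 69) = -(-12)*(-130) = -1*1560 = -1560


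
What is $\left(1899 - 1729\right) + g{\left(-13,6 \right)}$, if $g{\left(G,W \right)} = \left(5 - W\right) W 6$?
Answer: $134$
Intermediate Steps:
$g{\left(G,W \right)} = 6 W \left(5 - W\right)$ ($g{\left(G,W \right)} = \left(5 - W\right) 6 W = 6 W \left(5 - W\right)$)
$\left(1899 - 1729\right) + g{\left(-13,6 \right)} = \left(1899 - 1729\right) + 6 \cdot 6 \left(5 - 6\right) = 170 + 6 \cdot 6 \left(5 - 6\right) = 170 + 6 \cdot 6 \left(-1\right) = 170 - 36 = 134$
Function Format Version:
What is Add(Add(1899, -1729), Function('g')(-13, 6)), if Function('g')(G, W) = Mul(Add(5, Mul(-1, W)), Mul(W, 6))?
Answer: 134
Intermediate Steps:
Function('g')(G, W) = Mul(6, W, Add(5, Mul(-1, W))) (Function('g')(G, W) = Mul(Add(5, Mul(-1, W)), Mul(6, W)) = Mul(6, W, Add(5, Mul(-1, W))))
Add(Add(1899, -1729), Function('g')(-13, 6)) = Add(Add(1899, -1729), Mul(6, 6, Add(5, Mul(-1, 6)))) = Add(170, Mul(6, 6, Add(5, -6))) = Add(170, Mul(6, 6, -1)) = Add(170, -36) = 134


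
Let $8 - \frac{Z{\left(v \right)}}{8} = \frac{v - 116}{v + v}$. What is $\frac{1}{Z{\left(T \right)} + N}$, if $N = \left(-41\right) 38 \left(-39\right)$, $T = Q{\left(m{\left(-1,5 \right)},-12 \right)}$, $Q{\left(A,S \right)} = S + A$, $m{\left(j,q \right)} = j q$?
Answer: $\frac{17}{1033510} \approx 1.6449 \cdot 10^{-5}$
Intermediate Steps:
$Q{\left(A,S \right)} = A + S$
$T = -17$ ($T = \left(-1\right) 5 - 12 = -5 - 12 = -17$)
$Z{\left(v \right)} = 64 - \frac{4 \left(-116 + v\right)}{v}$ ($Z{\left(v \right)} = 64 - 8 \frac{v - 116}{v + v} = 64 - 8 \frac{-116 + v}{2 v} = 64 - \frac{4 \left(-116 + v\right)}{v}$)
$N = 60762$ ($N = \left(-1558\right) \left(-39\right) = 60762$)
$\frac{1}{Z{\left(T \right)} + N} = \frac{1}{\left(60 + \frac{464}{-17}\right) + 60762} = \frac{1}{\left(60 + 464 \left(- \frac{1}{17}\right)\right) + 60762} = \frac{1}{\left(60 - \frac{464}{17}\right) + 60762} = \frac{1}{\frac{556}{17} + 60762} = \frac{1}{\frac{1033510}{17}} = \frac{17}{1033510}$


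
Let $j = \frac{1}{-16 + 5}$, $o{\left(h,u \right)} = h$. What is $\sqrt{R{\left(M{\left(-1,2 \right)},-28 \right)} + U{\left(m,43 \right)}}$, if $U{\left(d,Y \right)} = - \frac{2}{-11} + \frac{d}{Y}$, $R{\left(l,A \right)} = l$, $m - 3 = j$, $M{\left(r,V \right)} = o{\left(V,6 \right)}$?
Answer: $\frac{2 \sqrt{125818}}{473} \approx 1.4998$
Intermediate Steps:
$M{\left(r,V \right)} = V$
$j = - \frac{1}{11}$ ($j = \frac{1}{-11} = - \frac{1}{11} \approx -0.090909$)
$m = \frac{32}{11}$ ($m = 3 - \frac{1}{11} = \frac{32}{11} \approx 2.9091$)
$U{\left(d,Y \right)} = \frac{2}{11} + \frac{d}{Y}$ ($U{\left(d,Y \right)} = \left(-2\right) \left(- \frac{1}{11}\right) + \frac{d}{Y} = \frac{2}{11} + \frac{d}{Y}$)
$\sqrt{R{\left(M{\left(-1,2 \right)},-28 \right)} + U{\left(m,43 \right)}} = \sqrt{2 + \left(\frac{2}{11} + \frac{32}{11 \cdot 43}\right)} = \sqrt{2 + \left(\frac{2}{11} + \frac{32}{11} \cdot \frac{1}{43}\right)} = \sqrt{2 + \left(\frac{2}{11} + \frac{32}{473}\right)} = \sqrt{2 + \frac{118}{473}} = \sqrt{\frac{1064}{473}} = \frac{2 \sqrt{125818}}{473}$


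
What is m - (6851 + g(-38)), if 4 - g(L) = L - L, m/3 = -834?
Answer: -9357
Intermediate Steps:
m = -2502 (m = 3*(-834) = -2502)
g(L) = 4 (g(L) = 4 - (L - L) = 4 - 1*0 = 4 + 0 = 4)
m - (6851 + g(-38)) = -2502 - (6851 + 4) = -2502 - 1*6855 = -2502 - 6855 = -9357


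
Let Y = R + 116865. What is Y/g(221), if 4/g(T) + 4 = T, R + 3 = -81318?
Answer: 1928262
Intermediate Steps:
R = -81321 (R = -3 - 81318 = -81321)
g(T) = 4/(-4 + T)
Y = 35544 (Y = -81321 + 116865 = 35544)
Y/g(221) = 35544/((4/(-4 + 221))) = 35544/((4/217)) = 35544/((4*(1/217))) = 35544/(4/217) = 35544*(217/4) = 1928262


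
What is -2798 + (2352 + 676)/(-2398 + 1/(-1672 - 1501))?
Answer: -21299184134/7608855 ≈ -2799.3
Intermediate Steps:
-2798 + (2352 + 676)/(-2398 + 1/(-1672 - 1501)) = -2798 + 3028/(-2398 + 1/(-3173)) = -2798 + 3028/(-2398 - 1/3173) = -2798 + 3028/(-7608855/3173) = -2798 + 3028*(-3173/7608855) = -2798 - 9607844/7608855 = -21299184134/7608855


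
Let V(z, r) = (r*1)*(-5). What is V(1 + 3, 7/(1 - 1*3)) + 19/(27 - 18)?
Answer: 353/18 ≈ 19.611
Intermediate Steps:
V(z, r) = -5*r (V(z, r) = r*(-5) = -5*r)
V(1 + 3, 7/(1 - 1*3)) + 19/(27 - 18) = -35/(1 - 1*3) + 19/(27 - 18) = -35/(1 - 3) + 19/9 = -35/(-2) + 19*(1/9) = -35*(-1)/2 + 19/9 = -5*(-7/2) + 19/9 = 35/2 + 19/9 = 353/18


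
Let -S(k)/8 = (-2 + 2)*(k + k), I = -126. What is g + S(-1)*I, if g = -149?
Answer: -149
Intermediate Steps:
S(k) = 0 (S(k) = -8*(-2 + 2)*(k + k) = -0*2*k = -8*0 = 0)
g + S(-1)*I = -149 + 0*(-126) = -149 + 0 = -149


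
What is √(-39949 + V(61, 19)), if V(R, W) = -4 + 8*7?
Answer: 3*I*√4433 ≈ 199.74*I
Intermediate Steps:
V(R, W) = 52 (V(R, W) = -4 + 56 = 52)
√(-39949 + V(61, 19)) = √(-39949 + 52) = √(-39897) = 3*I*√4433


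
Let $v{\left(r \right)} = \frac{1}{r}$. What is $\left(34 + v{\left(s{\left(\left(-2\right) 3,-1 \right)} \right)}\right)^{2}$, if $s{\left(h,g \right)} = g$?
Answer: $1089$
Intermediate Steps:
$\left(34 + v{\left(s{\left(\left(-2\right) 3,-1 \right)} \right)}\right)^{2} = \left(34 + \frac{1}{-1}\right)^{2} = \left(34 - 1\right)^{2} = 33^{2} = 1089$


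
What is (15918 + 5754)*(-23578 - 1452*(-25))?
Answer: 275711184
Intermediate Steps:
(15918 + 5754)*(-23578 - 1452*(-25)) = 21672*(-23578 + 36300) = 21672*12722 = 275711184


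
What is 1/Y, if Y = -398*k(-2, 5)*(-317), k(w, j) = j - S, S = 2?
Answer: 1/378498 ≈ 2.6420e-6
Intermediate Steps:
k(w, j) = -2 + j (k(w, j) = j - 1*2 = j - 2 = -2 + j)
Y = 378498 (Y = -398*(-2 + 5)*(-317) = -398*3*(-317) = -1194*(-317) = 378498)
1/Y = 1/378498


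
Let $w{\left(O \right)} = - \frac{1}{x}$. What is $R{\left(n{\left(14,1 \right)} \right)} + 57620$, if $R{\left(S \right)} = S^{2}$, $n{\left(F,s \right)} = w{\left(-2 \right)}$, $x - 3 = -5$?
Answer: $\frac{230481}{4} \approx 57620.0$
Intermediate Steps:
$x = -2$ ($x = 3 - 5 = -2$)
$w{\left(O \right)} = \frac{1}{2}$ ($w{\left(O \right)} = - \frac{1}{-2} = \left(-1\right) \left(- \frac{1}{2}\right) = \frac{1}{2}$)
$n{\left(F,s \right)} = \frac{1}{2}$
$R{\left(n{\left(14,1 \right)} \right)} + 57620 = \left(\frac{1}{2}\right)^{2} + 57620 = \frac{1}{4} + 57620 = \frac{230481}{4}$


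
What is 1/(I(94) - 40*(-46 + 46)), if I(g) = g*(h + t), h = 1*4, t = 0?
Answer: 1/376 ≈ 0.0026596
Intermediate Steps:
h = 4
I(g) = 4*g (I(g) = g*(4 + 0) = g*4 = 4*g)
1/(I(94) - 40*(-46 + 46)) = 1/(4*94 - 40*(-46 + 46)) = 1/(376 - 40*0) = 1/(376 + 0) = 1/376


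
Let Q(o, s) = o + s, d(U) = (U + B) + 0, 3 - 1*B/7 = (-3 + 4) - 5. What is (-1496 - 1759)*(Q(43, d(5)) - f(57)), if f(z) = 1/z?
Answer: -5997880/19 ≈ -3.1568e+5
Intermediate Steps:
B = 49 (B = 21 - 7*((-3 + 4) - 5) = 21 - 7*(1 - 5) = 21 - 7*(-4) = 21 + 28 = 49)
d(U) = 49 + U (d(U) = (U + 49) + 0 = (49 + U) + 0 = 49 + U)
(-1496 - 1759)*(Q(43, d(5)) - f(57)) = (-1496 - 1759)*((43 + (49 + 5)) - 1/57) = -3255*((43 + 54) - 1*1/57) = -3255*(97 - 1/57) = -3255*5528/57 = -5997880/19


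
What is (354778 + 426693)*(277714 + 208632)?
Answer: 380065294966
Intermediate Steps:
(354778 + 426693)*(277714 + 208632) = 781471*486346 = 380065294966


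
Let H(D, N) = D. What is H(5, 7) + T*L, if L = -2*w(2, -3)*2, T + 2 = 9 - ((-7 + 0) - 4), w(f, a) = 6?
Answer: -427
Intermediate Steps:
T = 18 (T = -2 + (9 - ((-7 + 0) - 4)) = -2 + (9 - (-7 - 4)) = -2 + (9 - 1*(-11)) = -2 + (9 + 11) = -2 + 20 = 18)
L = -24 (L = -2*6*2 = -12*2 = -24)
H(5, 7) + T*L = 5 + 18*(-24) = 5 - 432 = -427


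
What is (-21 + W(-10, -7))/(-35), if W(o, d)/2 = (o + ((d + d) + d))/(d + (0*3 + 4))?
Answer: 1/105 ≈ 0.0095238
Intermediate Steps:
W(o, d) = 2*(o + 3*d)/(4 + d) (W(o, d) = 2*((o + ((d + d) + d))/(d + (0*3 + 4))) = 2*((o + (2*d + d))/(d + (0 + 4))) = 2*((o + 3*d)/(d + 4)) = 2*((o + 3*d)/(4 + d)) = 2*(o + 3*d)/(4 + d))
(-21 + W(-10, -7))/(-35) = (-21 + 2*(-10 + 3*(-7))/(4 - 7))/(-35) = (-21 + 2*(-10 - 21)/(-3))*(-1/35) = (-21 + 2*(-⅓)*(-31))*(-1/35) = (-21 + 62/3)*(-1/35) = -⅓*(-1/35) = 1/105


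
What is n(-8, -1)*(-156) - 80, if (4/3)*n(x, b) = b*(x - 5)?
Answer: -1601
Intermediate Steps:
n(x, b) = 3*b*(-5 + x)/4 (n(x, b) = 3*(b*(x - 5))/4 = 3*(b*(-5 + x))/4 = 3*b*(-5 + x)/4)
n(-8, -1)*(-156) - 80 = ((3/4)*(-1)*(-5 - 8))*(-156) - 80 = ((3/4)*(-1)*(-13))*(-156) - 80 = (39/4)*(-156) - 80 = -1521 - 80 = -1601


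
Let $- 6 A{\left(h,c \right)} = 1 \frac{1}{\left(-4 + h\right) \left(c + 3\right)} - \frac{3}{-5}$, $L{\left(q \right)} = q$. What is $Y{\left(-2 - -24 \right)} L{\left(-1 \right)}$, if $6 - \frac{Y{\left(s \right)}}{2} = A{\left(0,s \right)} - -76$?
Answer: $\frac{41941}{300} \approx 139.8$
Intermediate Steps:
$A{\left(h,c \right)} = - \frac{1}{10} - \frac{1}{6 \left(-4 + h\right) \left(3 + c\right)}$ ($A{\left(h,c \right)} = - \frac{1 \frac{1}{\left(-4 + h\right) \left(c + 3\right)} - \frac{3}{-5}}{6} = - \frac{1 \frac{1}{\left(-4 + h\right) \left(3 + c\right)} - - \frac{3}{5}}{6} = - \frac{1 \frac{1}{\left(-4 + h\right) \left(3 + c\right)} + \frac{3}{5}}{6} = - \frac{\frac{1}{\left(-4 + h\right) \left(3 + c\right)} + \frac{3}{5}}{6} = - \frac{\frac{3}{5} + \frac{1}{\left(-4 + h\right) \left(3 + c\right)}}{6} = - \frac{1}{10} - \frac{1}{6 \left(-4 + h\right) \left(3 + c\right)}$)
$Y{\left(s \right)} = -140 - \frac{31 + 12 s}{15 \left(-12 - 4 s\right)}$ ($Y{\left(s \right)} = 12 - 2 \left(\frac{31 - 0 + 12 s - 3 s 0}{30 \left(-12 - 4 s + 3 \cdot 0 + s 0\right)} - -76\right) = 12 - 2 \left(\frac{31 + 0 + 12 s + 0}{30 \left(-12 - 4 s + 0 + 0\right)} + 76\right) = 12 - 2 \left(\frac{31 + 12 s}{30 \left(-12 - 4 s\right)} + 76\right) = 12 - 2 \left(76 + \frac{31 + 12 s}{30 \left(-12 - 4 s\right)}\right) = 12 - \left(152 + \frac{31 + 12 s}{15 \left(-12 - 4 s\right)}\right) = -140 - \frac{31 + 12 s}{15 \left(-12 - 4 s\right)}$)
$Y{\left(-2 - -24 \right)} L{\left(-1 \right)} = \frac{-25169 - 8388 \left(-2 - -24\right)}{60 \left(3 - -22\right)} \left(-1\right) = \frac{-25169 - 8388 \left(-2 + 24\right)}{60 \left(3 + \left(-2 + 24\right)\right)} \left(-1\right) = \frac{-25169 - 184536}{60 \left(3 + 22\right)} \left(-1\right) = \frac{-25169 - 184536}{60 \cdot 25} \left(-1\right) = \frac{1}{60} \cdot \frac{1}{25} \left(-209705\right) \left(-1\right) = \left(- \frac{41941}{300}\right) \left(-1\right) = \frac{41941}{300}$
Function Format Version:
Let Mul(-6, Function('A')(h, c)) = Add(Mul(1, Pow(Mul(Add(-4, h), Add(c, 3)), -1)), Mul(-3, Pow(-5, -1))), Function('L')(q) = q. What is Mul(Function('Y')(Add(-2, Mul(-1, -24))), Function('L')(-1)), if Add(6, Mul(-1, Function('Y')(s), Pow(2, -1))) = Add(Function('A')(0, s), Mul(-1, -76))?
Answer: Rational(41941, 300) ≈ 139.80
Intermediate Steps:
Function('A')(h, c) = Add(Rational(-1, 10), Mul(Rational(-1, 6), Pow(Add(-4, h), -1), Pow(Add(3, c), -1))) (Function('A')(h, c) = Mul(Rational(-1, 6), Add(Mul(1, Pow(Mul(Add(-4, h), Add(c, 3)), -1)), Mul(-3, Pow(-5, -1)))) = Mul(Rational(-1, 6), Add(Mul(1, Pow(Mul(Add(-4, h), Add(3, c)), -1)), Mul(-3, Rational(-1, 5)))) = Mul(Rational(-1, 6), Add(Mul(1, Mul(Pow(Add(-4, h), -1), Pow(Add(3, c), -1))), Rational(3, 5))) = Mul(Rational(-1, 6), Add(Mul(Pow(Add(-4, h), -1), Pow(Add(3, c), -1)), Rational(3, 5))) = Mul(Rational(-1, 6), Add(Rational(3, 5), Mul(Pow(Add(-4, h), -1), Pow(Add(3, c), -1)))) = Add(Rational(-1, 10), Mul(Rational(-1, 6), Pow(Add(-4, h), -1), Pow(Add(3, c), -1))))
Function('Y')(s) = Add(-140, Mul(Rational(-1, 15), Pow(Add(-12, Mul(-4, s)), -1), Add(31, Mul(12, s)))) (Function('Y')(s) = Add(12, Mul(-2, Add(Mul(Rational(1, 30), Pow(Add(-12, Mul(-4, s), Mul(3, 0), Mul(s, 0)), -1), Add(31, Mul(-9, 0), Mul(12, s), Mul(-3, s, 0))), Mul(-1, -76)))) = Add(12, Mul(-2, Add(Mul(Rational(1, 30), Pow(Add(-12, Mul(-4, s), 0, 0), -1), Add(31, 0, Mul(12, s), 0)), 76))) = Add(12, Mul(-2, Add(Mul(Rational(1, 30), Pow(Add(-12, Mul(-4, s)), -1), Add(31, Mul(12, s))), 76))) = Add(12, Mul(-2, Add(76, Mul(Rational(1, 30), Pow(Add(-12, Mul(-4, s)), -1), Add(31, Mul(12, s)))))) = Add(12, Add(-152, Mul(Rational(-1, 15), Pow(Add(-12, Mul(-4, s)), -1), Add(31, Mul(12, s))))) = Add(-140, Mul(Rational(-1, 15), Pow(Add(-12, Mul(-4, s)), -1), Add(31, Mul(12, s)))))
Mul(Function('Y')(Add(-2, Mul(-1, -24))), Function('L')(-1)) = Mul(Mul(Rational(1, 60), Pow(Add(3, Add(-2, Mul(-1, -24))), -1), Add(-25169, Mul(-8388, Add(-2, Mul(-1, -24))))), -1) = Mul(Mul(Rational(1, 60), Pow(Add(3, Add(-2, 24)), -1), Add(-25169, Mul(-8388, Add(-2, 24)))), -1) = Mul(Mul(Rational(1, 60), Pow(Add(3, 22), -1), Add(-25169, Mul(-8388, 22))), -1) = Mul(Mul(Rational(1, 60), Pow(25, -1), Add(-25169, -184536)), -1) = Mul(Mul(Rational(1, 60), Rational(1, 25), -209705), -1) = Mul(Rational(-41941, 300), -1) = Rational(41941, 300)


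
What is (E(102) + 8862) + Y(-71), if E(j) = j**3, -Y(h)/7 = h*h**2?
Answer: 3575447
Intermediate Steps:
Y(h) = -7*h**3 (Y(h) = -7*h*h**2 = -7*h**3)
(E(102) + 8862) + Y(-71) = (102**3 + 8862) - 7*(-71)**3 = (1061208 + 8862) - 7*(-357911) = 1070070 + 2505377 = 3575447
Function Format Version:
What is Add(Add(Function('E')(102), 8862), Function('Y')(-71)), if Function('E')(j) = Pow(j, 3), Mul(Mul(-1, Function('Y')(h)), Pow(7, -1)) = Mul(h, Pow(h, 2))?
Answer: 3575447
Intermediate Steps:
Function('Y')(h) = Mul(-7, Pow(h, 3)) (Function('Y')(h) = Mul(-7, Mul(h, Pow(h, 2))) = Mul(-7, Pow(h, 3)))
Add(Add(Function('E')(102), 8862), Function('Y')(-71)) = Add(Add(Pow(102, 3), 8862), Mul(-7, Pow(-71, 3))) = Add(Add(1061208, 8862), Mul(-7, -357911)) = Add(1070070, 2505377) = 3575447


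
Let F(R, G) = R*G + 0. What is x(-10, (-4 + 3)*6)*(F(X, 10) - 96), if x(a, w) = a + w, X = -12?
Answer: 3456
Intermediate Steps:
F(R, G) = G*R (F(R, G) = G*R + 0 = G*R)
x(-10, (-4 + 3)*6)*(F(X, 10) - 96) = (-10 + (-4 + 3)*6)*(10*(-12) - 96) = (-10 - 1*6)*(-120 - 96) = (-10 - 6)*(-216) = -16*(-216) = 3456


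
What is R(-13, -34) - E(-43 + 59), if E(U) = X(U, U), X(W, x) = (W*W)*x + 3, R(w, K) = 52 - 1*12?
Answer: -4059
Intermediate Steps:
R(w, K) = 40 (R(w, K) = 52 - 12 = 40)
X(W, x) = 3 + x*W² (X(W, x) = W²*x + 3 = x*W² + 3 = 3 + x*W²)
E(U) = 3 + U³ (E(U) = 3 + U*U² = 3 + U³)
R(-13, -34) - E(-43 + 59) = 40 - (3 + (-43 + 59)³) = 40 - (3 + 16³) = 40 - (3 + 4096) = 40 - 1*4099 = 40 - 4099 = -4059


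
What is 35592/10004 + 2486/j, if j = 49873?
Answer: 449987440/124732373 ≈ 3.6076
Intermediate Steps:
35592/10004 + 2486/j = 35592/10004 + 2486/49873 = 35592*(1/10004) + 2486*(1/49873) = 8898/2501 + 2486/49873 = 449987440/124732373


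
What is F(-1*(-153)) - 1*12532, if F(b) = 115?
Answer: -12417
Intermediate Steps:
F(-1*(-153)) - 1*12532 = 115 - 1*12532 = 115 - 12532 = -12417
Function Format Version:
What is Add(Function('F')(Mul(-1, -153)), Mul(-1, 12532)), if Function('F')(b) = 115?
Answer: -12417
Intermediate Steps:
Add(Function('F')(Mul(-1, -153)), Mul(-1, 12532)) = Add(115, Mul(-1, 12532)) = Add(115, -12532) = -12417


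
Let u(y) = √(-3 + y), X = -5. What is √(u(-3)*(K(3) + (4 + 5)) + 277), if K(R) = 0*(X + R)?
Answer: √(277 + 9*I*√6) ≈ 16.656 + 0.66177*I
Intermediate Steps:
K(R) = 0 (K(R) = 0*(-5 + R) = 0)
√(u(-3)*(K(3) + (4 + 5)) + 277) = √(√(-3 - 3)*(0 + (4 + 5)) + 277) = √(√(-6)*(0 + 9) + 277) = √((I*√6)*9 + 277) = √(9*I*√6 + 277) = √(277 + 9*I*√6)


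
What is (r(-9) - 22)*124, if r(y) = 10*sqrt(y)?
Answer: -2728 + 3720*I ≈ -2728.0 + 3720.0*I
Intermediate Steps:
(r(-9) - 22)*124 = (10*sqrt(-9) - 22)*124 = (10*(3*I) - 22)*124 = (30*I - 22)*124 = (-22 + 30*I)*124 = -2728 + 3720*I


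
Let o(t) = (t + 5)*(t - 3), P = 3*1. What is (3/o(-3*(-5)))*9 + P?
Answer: 249/80 ≈ 3.1125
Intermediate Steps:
P = 3
o(t) = (-3 + t)*(5 + t) (o(t) = (5 + t)*(-3 + t) = (-3 + t)*(5 + t))
(3/o(-3*(-5)))*9 + P = (3/(-15 + (-3*(-5))² + 2*(-3*(-5))))*9 + 3 = (3/(-15 + 15² + 2*15))*9 + 3 = (3/(-15 + 225 + 30))*9 + 3 = (3/240)*9 + 3 = (3*(1/240))*9 + 3 = (1/80)*9 + 3 = 9/80 + 3 = 249/80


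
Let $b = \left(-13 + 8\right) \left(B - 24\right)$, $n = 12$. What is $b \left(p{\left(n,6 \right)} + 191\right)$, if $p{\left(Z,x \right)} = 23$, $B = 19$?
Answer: $5350$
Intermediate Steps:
$b = 25$ ($b = \left(-13 + 8\right) \left(19 - 24\right) = \left(-5\right) \left(-5\right) = 25$)
$b \left(p{\left(n,6 \right)} + 191\right) = 25 \left(23 + 191\right) = 25 \cdot 214 = 5350$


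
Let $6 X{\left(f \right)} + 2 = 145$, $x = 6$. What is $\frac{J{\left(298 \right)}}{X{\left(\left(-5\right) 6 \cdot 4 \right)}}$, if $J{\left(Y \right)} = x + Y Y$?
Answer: $\frac{532860}{143} \approx 3726.3$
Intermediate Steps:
$X{\left(f \right)} = \frac{143}{6}$ ($X{\left(f \right)} = - \frac{1}{3} + \frac{1}{6} \cdot 145 = - \frac{1}{3} + \frac{145}{6} = \frac{143}{6}$)
$J{\left(Y \right)} = 6 + Y^{2}$ ($J{\left(Y \right)} = 6 + Y Y = 6 + Y^{2}$)
$\frac{J{\left(298 \right)}}{X{\left(\left(-5\right) 6 \cdot 4 \right)}} = \frac{6 + 298^{2}}{\frac{143}{6}} = \left(6 + 88804\right) \frac{6}{143} = 88810 \cdot \frac{6}{143} = \frac{532860}{143}$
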